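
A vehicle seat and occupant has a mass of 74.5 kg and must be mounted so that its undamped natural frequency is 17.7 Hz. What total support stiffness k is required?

ω_n = 2πf_n = 2π × 17.7 = 111.2 rad/s.
k = m·ω_n² = 74.5 × 111.2² = 74.5 × 12370 = 921400 N/m.

921000 N/m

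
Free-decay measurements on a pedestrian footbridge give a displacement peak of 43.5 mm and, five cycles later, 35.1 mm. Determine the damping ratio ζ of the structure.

0.00683

Logarithmic decrement δ = (1/n)·ln(x₀/x_n) = (1/5)·ln(43.5/35.1) = (1/5)·ln(1.239) = 0.04291.
ζ = δ/√(4π² + δ²) = 0.04291/√(39.48 + 0.00184) = 0.04291/6.283 = 0.006829.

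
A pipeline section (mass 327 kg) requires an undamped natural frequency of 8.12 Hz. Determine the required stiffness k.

851000 N/m

ω_n = 2πf_n = 2π × 8.12 = 51.02 rad/s.
k = m·ω_n² = 327 × 51.02² = 327 × 2603 = 851200 N/m.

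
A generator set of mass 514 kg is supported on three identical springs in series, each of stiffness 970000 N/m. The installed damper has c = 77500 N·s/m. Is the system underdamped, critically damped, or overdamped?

overdamped

Series springs: 1/k_eq = 3/970000, so k_eq = 970000/3 = 323300 N/m.
c_c = 2√(k_eq·m) = 25780 N·s/m; ζ = c/c_c = 77500/25780 = 3.01.
Since ζ > 1 the system is overdamped.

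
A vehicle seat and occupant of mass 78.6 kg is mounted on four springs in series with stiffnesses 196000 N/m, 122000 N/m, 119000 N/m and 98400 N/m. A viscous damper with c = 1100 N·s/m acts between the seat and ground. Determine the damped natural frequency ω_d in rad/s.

18.7 rad/s

Series springs: 1/k_eq = 1/196000 + 1/122000 + 1/119000 + 1/98400 = 3.186×10^-5, so k_eq = 31380 N/m.
ω_n = √(k_eq/m) = √(31380/78.6) = 19.98 rad/s.
Critical damping c_c = 2√(k_eq·m) = 2√(31380 × 78.6) = 3141 N·s/m, so ζ = c/c_c = 1100/3141 = 0.3502.
ω_d = ω_n√(1 − ζ²) = 19.98 × √(1 − 0.123) = 18.72 rad/s.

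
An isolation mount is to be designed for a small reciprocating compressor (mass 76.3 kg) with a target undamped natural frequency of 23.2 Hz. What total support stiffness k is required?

ω_n = 2πf_n = 2π × 23.2 = 145.8 rad/s.
k = m·ω_n² = 76.3 × 145.8² = 76.3 × 21250 = 1621000 N/m.

1620000 N/m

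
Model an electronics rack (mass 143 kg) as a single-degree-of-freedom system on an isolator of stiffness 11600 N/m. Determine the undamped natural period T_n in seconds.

ω_n = √(k/m) = √(11600/143) = √81.12 = 9.007 rad/s.
T_n = 2π/ω_n = 6.283/9.007 = 0.6976 s.

0.698 s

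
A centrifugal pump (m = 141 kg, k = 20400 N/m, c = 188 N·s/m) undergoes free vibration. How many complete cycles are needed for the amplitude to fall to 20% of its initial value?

5 cycles

ζ = c/(2√(km)) = 188/(2√(20400 × 141)) = 188/3392 = 0.05542.
Logarithmic decrement δ = 2πζ/√(1 − ζ²) = 2π × 0.05542/√(1 − 0.00307) = 0.3488.
x_n/x₀ = e^(−nδ) ≤ 0.2; take ln: n ≥ ln(1/0.2)/δ = 1.609/0.3488 = 4.614.
So 5 complete cycles are required.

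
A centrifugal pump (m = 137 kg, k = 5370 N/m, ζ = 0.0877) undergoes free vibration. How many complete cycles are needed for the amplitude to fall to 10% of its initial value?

Logarithmic decrement δ = 2πζ/√(1 − ζ²) = 2π × 0.08770/√(1 − 0.00769) = 0.5532.
x_n/x₀ = e^(−nδ) ≤ 0.1; take ln: n ≥ ln(1/0.1)/δ = 2.303/0.5532 = 4.163.
So 5 complete cycles are required.

5 cycles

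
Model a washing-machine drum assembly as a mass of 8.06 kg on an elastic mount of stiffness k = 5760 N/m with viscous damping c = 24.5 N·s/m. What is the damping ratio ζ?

ω_n = √(k/m) = √(5760/8.06) = 26.73 rad/s.
Critical damping c_c = 2√(k·m) = 2√(5760 × 8.06) = 430.9 N·s/m, so ζ = c/c_c = 24.5/430.9 = 0.05685.

0.0569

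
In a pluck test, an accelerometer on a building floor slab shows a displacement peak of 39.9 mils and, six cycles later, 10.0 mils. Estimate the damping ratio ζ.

Logarithmic decrement δ = (1/n)·ln(x₀/x_n) = (1/6)·ln(39.9/10.0) = (1/6)·ln(3.990) = 0.2306.
ζ = δ/√(4π² + δ²) = 0.2306/√(39.48 + 0.0532) = 0.2306/6.287 = 0.03668.

0.0367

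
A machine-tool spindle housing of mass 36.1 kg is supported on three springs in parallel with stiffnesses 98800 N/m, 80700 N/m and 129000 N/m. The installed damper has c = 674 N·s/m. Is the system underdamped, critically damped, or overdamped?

Parallel springs add: k_eq = 98800 + 80700 + 129000 = 308500 N/m.
c_c = 2√(k_eq·m) = 6674 N·s/m; ζ = c/c_c = 674/6674 = 0.101.
Since ζ < 1 the system is underdamped.

underdamped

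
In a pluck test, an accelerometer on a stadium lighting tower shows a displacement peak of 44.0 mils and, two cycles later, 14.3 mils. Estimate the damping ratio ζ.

0.0891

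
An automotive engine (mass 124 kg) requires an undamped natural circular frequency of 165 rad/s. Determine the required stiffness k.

3380000 N/m

k = m·ω_n² = 124 × 165.0² = 124 × 27220 = 3376000 N/m.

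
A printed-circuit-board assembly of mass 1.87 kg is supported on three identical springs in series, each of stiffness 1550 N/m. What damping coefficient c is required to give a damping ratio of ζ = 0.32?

Series springs: 1/k_eq = 3/1550, so k_eq = 1550/3 = 516.7 N/m.
c_c = 2√(k_eq·m) = 2√(516.7 × 1.87) = 62.17 N·s/m.
c = ζ·c_c = 0.32 × 62.17 = 19.89 N·s/m.

19.9 N·s/m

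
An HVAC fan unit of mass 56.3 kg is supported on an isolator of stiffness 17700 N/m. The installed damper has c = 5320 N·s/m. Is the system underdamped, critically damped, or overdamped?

c_c = 2√(k·m) = 1997 N·s/m; ζ = c/c_c = 5320/1997 = 2.66.
Since ζ > 1 the system is overdamped.

overdamped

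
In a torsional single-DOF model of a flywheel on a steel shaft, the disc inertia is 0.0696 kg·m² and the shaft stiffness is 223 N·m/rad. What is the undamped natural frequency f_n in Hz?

9.01 Hz

ω_n = √(k_t/J) = √(223/0.0696) = √3204 = 56.60 rad/s.
f_n = ω_n/(2π) = 56.60/6.283 = 9.009 Hz.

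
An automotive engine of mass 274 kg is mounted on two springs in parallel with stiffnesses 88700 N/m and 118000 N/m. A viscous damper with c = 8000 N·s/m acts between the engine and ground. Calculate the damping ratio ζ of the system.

0.532

Parallel springs add: k_eq = 88700 + 118000 = 206700 N/m.
ω_n = √(k_eq/m) = √(206700/274) = 27.47 rad/s.
Critical damping c_c = 2√(k_eq·m) = 2√(206700 × 274) = 15050 N·s/m, so ζ = c/c_c = 8000/15050 = 0.5315.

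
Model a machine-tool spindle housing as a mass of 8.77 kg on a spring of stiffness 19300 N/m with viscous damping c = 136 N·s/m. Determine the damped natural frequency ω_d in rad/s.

46.3 rad/s

ω_n = √(k/m) = √(19300/8.77) = 46.91 rad/s.
Critical damping c_c = 2√(k·m) = 2√(19300 × 8.77) = 822.8 N·s/m, so ζ = c/c_c = 136/822.8 = 0.1653.
ω_d = ω_n√(1 − ζ²) = 46.91 × √(1 − 0.0273) = 46.27 rad/s.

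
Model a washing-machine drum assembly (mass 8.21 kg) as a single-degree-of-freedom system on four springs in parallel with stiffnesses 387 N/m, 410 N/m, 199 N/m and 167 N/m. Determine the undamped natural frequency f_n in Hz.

1.89 Hz

Parallel springs add: k_eq = 387 + 410 + 199 + 167 = 1163 N/m.
ω_n = √(k_eq/m) = √(1163/8.21) = √141.7 = 11.90 rad/s.
f_n = ω_n/(2π) = 11.90/6.283 = 1.894 Hz.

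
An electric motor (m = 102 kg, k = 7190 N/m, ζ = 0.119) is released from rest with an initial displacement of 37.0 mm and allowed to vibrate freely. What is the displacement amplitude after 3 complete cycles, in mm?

3.86 mm

Logarithmic decrement δ = 2πζ/√(1 − ζ²) = 2π × 0.1190/√(1 − 0.0142) = 0.7531.
After n cycles, x_n/x₀ = e^(−nδ), so x_3 = 37.0 × e^(−3 × 0.7531) = 37.0 × 0.1044 = 3.864 mm.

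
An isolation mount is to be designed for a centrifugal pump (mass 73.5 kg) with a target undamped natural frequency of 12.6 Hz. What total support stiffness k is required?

461000 N/m

ω_n = 2πf_n = 2π × 12.6 = 79.17 rad/s.
k = m·ω_n² = 73.5 × 79.17² = 73.5 × 6268 = 460700 N/m.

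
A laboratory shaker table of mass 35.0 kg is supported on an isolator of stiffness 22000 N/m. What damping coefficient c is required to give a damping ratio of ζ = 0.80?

1400 N·s/m

c_c = 2√(k·m) = 2√(22000 × 35.0) = 1755 N·s/m.
c = ζ·c_c = 0.80 × 1755 = 1404 N·s/m.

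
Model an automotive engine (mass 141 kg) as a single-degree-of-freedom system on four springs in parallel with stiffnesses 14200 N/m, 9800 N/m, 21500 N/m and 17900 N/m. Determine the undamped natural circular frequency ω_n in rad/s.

21.2 rad/s

Parallel springs add: k_eq = 14200 + 9800 + 21500 + 17900 = 63400 N/m.
ω_n = √(k_eq/m) = √(63400/141) = √449.6 = 21.20 rad/s.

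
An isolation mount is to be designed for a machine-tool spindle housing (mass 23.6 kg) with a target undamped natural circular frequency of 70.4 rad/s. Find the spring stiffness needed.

117000 N/m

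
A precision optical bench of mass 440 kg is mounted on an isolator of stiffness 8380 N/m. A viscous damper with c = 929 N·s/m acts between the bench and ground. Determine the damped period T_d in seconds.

ω_n = √(k/m) = √(8380/440) = 4.364 rad/s.
Critical damping c_c = 2√(k·m) = 2√(8380 × 440) = 3840 N·s/m, so ζ = c/c_c = 929/3840 = 0.2419.
ω_d = ω_n√(1 − ζ²) = 4.364 × √(1 − 0.0585) = 4.235 rad/s.
T_d = 2π/ω_d = 1.484 s.

1.48 s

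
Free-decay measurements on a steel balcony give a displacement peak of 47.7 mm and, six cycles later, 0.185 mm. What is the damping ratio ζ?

0.146

Logarithmic decrement δ = (1/n)·ln(x₀/x_n) = (1/6)·ln(47.7/0.185) = (1/6)·ln(257.8) = 0.9254.
ζ = δ/√(4π² + δ²) = 0.9254/√(39.48 + 0.856) = 0.9254/6.351 = 0.1457.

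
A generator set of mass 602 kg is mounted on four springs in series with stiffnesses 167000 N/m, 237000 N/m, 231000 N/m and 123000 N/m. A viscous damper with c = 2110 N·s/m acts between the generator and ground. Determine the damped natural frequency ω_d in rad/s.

8.38 rad/s

Series springs: 1/k_eq = 1/167000 + 1/237000 + 1/231000 + 1/123000 = 2.267×10^-5, so k_eq = 44120 N/m.
ω_n = √(k_eq/m) = √(44120/602) = 8.561 rad/s.
Critical damping c_c = 2√(k_eq·m) = 2√(44120 × 602) = 10310 N·s/m, so ζ = c/c_c = 2110/10310 = 0.2047.
ω_d = ω_n√(1 − ζ²) = 8.561 × √(1 − 0.0419) = 8.379 rad/s.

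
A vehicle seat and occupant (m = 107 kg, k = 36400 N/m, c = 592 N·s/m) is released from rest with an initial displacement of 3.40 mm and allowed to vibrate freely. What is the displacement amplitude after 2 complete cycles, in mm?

0.505 mm

ζ = c/(2√(km)) = 592/(2√(36400 × 107)) = 592/3947 = 0.1500.
Logarithmic decrement δ = 2πζ/√(1 − ζ²) = 2π × 0.1500/√(1 − 0.0225) = 0.9532.
After n cycles, x_n/x₀ = e^(−nδ), so x_2 = 3.40 × e^(−2 × 0.9532) = 3.40 × 0.1486 = 0.5053 mm.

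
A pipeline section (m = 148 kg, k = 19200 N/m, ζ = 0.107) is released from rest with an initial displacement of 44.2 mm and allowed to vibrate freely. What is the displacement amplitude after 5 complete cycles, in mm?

1.50 mm

Logarithmic decrement δ = 2πζ/√(1 − ζ²) = 2π × 0.1070/√(1 − 0.0114) = 0.6762.
After n cycles, x_n/x₀ = e^(−nδ), so x_5 = 44.2 × e^(−5 × 0.6762) = 44.2 × 0.03402 = 1.504 mm.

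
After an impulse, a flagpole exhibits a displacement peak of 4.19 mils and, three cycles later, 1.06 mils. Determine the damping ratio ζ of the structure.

Logarithmic decrement δ = (1/n)·ln(x₀/x_n) = (1/3)·ln(4.19/1.06) = (1/3)·ln(3.953) = 0.4581.
ζ = δ/√(4π² + δ²) = 0.4581/√(39.48 + 0.210) = 0.4581/6.300 = 0.07272.

0.0727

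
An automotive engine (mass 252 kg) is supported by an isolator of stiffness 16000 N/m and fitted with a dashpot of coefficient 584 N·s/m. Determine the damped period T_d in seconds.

ω_n = √(k/m) = √(16000/252) = 7.968 rad/s.
Critical damping c_c = 2√(k·m) = 2√(16000 × 252) = 4016 N·s/m, so ζ = c/c_c = 584/4016 = 0.1454.
ω_d = ω_n√(1 − ζ²) = 7.968 × √(1 − 0.0211) = 7.883 rad/s.
T_d = 2π/ω_d = 0.7970 s.

0.797 s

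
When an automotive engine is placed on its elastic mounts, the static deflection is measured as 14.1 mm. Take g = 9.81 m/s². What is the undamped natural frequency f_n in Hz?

4.20 Hz

ω_n = √(g/δ_st) = √(9.81/0.0141) = √695.7 = 26.38 rad/s.
f_n = ω_n/(2π) = 26.38/6.283 = 4.198 Hz.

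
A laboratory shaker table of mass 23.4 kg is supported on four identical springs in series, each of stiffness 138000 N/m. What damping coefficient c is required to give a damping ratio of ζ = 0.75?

1350 N·s/m

Series springs: 1/k_eq = 4/138000, so k_eq = 138000/4 = 34500 N/m.
c_c = 2√(k_eq·m) = 2√(34500 × 23.4) = 1797 N·s/m.
c = ζ·c_c = 0.75 × 1797 = 1348 N·s/m.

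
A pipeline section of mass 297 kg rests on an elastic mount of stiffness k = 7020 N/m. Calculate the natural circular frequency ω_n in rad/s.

4.86 rad/s

ω_n = √(k/m) = √(7020/297) = √23.64 = 4.862 rad/s.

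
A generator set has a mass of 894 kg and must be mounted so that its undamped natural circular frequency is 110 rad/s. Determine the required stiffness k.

k = m·ω_n² = 894 × 110.0² = 894 × 12100 = 10820000 N/m.

10800000 N/m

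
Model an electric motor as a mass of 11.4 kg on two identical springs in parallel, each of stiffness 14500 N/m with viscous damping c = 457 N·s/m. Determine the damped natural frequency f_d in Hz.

Parallel springs add: k_eq = 2 × 14500 = 29000 N/m.
ω_n = √(k_eq/m) = √(29000/11.4) = 50.44 rad/s.
Critical damping c_c = 2√(k_eq·m) = 2√(29000 × 11.4) = 1150 N·s/m, so ζ = c/c_c = 457/1150 = 0.3974.
ω_d = ω_n√(1 − ζ²) = 50.44 × √(1 − 0.158) = 46.28 rad/s.
f_d = ω_d/(2π) = 7.366 Hz.

7.37 Hz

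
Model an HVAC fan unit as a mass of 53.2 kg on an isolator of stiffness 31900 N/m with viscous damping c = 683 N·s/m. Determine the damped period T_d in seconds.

ω_n = √(k/m) = √(31900/53.2) = 24.49 rad/s.
Critical damping c_c = 2√(k·m) = 2√(31900 × 53.2) = 2605 N·s/m, so ζ = c/c_c = 683/2605 = 0.2621.
ω_d = ω_n√(1 − ζ²) = 24.49 × √(1 − 0.0687) = 23.63 rad/s.
T_d = 2π/ω_d = 0.2659 s.

0.266 s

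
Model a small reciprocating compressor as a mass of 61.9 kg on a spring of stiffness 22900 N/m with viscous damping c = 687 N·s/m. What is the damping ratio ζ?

ω_n = √(k/m) = √(22900/61.9) = 19.23 rad/s.
Critical damping c_c = 2√(k·m) = 2√(22900 × 61.9) = 2381 N·s/m, so ζ = c/c_c = 687/2381 = 0.2885.

0.289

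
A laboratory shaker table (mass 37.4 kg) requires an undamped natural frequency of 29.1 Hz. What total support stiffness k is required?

1250000 N/m

ω_n = 2πf_n = 2π × 29.1 = 182.8 rad/s.
k = m·ω_n² = 37.4 × 182.8² = 37.4 × 33430 = 1250000 N/m.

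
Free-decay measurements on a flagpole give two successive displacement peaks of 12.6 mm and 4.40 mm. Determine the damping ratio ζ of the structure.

0.165

Logarithmic decrement δ = (1/n)·ln(x₀/x_n) = (1/1)·ln(12.6/4.40) = (1/1)·ln(2.864) = 1.052.
ζ = δ/√(4π² + δ²) = 1.052/√(39.48 + 1.11) = 1.052/6.371 = 0.1651.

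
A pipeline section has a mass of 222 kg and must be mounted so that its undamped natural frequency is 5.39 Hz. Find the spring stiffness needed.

ω_n = 2πf_n = 2π × 5.39 = 33.87 rad/s.
k = m·ω_n² = 222 × 33.87² = 222 × 1147 = 254600 N/m.

255000 N/m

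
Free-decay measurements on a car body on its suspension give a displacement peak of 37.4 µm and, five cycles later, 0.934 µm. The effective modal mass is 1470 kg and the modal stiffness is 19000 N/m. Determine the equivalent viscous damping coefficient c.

Logarithmic decrement δ = (1/n)·ln(x₀/x_n) = (1/5)·ln(37.4/0.934) = (1/5)·ln(40.04) = 0.7380.
ζ = δ/√(4π² + δ²) = 0.7380/√(39.48 + 0.545) = 0.7380/6.326 = 0.1167.
c = ζ · 2√(km) = 0.1167 × 2√(19000 × 1470) = 0.1167 × 10570 = 1233 N·s/m.

1230 N·s/m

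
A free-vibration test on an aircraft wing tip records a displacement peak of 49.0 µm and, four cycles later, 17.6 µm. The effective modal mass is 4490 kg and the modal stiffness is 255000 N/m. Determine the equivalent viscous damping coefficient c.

Logarithmic decrement δ = (1/n)·ln(x₀/x_n) = (1/4)·ln(49.0/17.6) = (1/4)·ln(2.784) = 0.2560.
ζ = δ/√(4π² + δ²) = 0.2560/√(39.48 + 0.0655) = 0.2560/6.288 = 0.04071.
c = ζ · 2√(km) = 0.04071 × 2√(255000 × 4490) = 0.04071 × 67670 = 2755 N·s/m.

2750 N·s/m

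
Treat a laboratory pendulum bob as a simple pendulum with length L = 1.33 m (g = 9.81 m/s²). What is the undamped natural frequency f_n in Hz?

0.432 Hz

For a simple pendulum ω_n = √(g/L) = √(9.81/1.33) = √7.376 = 2.716 rad/s.
f_n = ω_n/(2π) = 2.716/6.283 = 0.4322 Hz.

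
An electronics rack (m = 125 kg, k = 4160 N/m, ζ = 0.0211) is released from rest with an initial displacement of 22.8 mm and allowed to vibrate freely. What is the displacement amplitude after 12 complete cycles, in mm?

4.64 mm

Logarithmic decrement δ = 2πζ/√(1 − ζ²) = 2π × 0.02110/√(1 − 0.000445) = 0.1326.
After n cycles, x_n/x₀ = e^(−nδ), so x_12 = 22.8 × e^(−12 × 0.1326) = 22.8 × 0.2037 = 4.644 mm.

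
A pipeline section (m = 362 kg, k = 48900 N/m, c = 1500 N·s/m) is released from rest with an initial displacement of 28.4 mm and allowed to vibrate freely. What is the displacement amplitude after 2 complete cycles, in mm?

2.91 mm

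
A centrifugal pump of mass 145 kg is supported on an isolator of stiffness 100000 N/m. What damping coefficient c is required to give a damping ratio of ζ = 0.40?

c_c = 2√(k·m) = 2√(100000 × 145) = 7616 N·s/m.
c = ζ·c_c = 0.40 × 7616 = 3046 N·s/m.

3050 N·s/m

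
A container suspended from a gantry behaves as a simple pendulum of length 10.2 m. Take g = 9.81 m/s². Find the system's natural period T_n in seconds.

6.41 s

For a simple pendulum ω_n = √(g/L) = √(9.81/10.2) = √0.9618 = 0.9807 rad/s.
T_n = 2π/ω_n = 6.283/0.9807 = 6.407 s.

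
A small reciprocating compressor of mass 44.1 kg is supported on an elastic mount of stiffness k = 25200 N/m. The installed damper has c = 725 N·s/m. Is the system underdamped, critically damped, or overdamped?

underdamped

c_c = 2√(k·m) = 2108 N·s/m; ζ = c/c_c = 725/2108 = 0.344.
Since ζ < 1 the system is underdamped.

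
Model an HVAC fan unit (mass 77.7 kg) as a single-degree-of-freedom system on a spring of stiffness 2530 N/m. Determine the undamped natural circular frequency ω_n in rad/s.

5.71 rad/s

ω_n = √(k/m) = √(2530/77.7) = √32.56 = 5.706 rad/s.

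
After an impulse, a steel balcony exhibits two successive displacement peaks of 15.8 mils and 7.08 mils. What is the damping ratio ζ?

Logarithmic decrement δ = (1/n)·ln(x₀/x_n) = (1/1)·ln(15.8/7.08) = (1/1)·ln(2.232) = 0.8027.
ζ = δ/√(4π² + δ²) = 0.8027/√(39.48 + 0.644) = 0.8027/6.334 = 0.1267.

0.127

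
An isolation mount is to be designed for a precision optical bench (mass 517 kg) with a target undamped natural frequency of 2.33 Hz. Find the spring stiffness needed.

111000 N/m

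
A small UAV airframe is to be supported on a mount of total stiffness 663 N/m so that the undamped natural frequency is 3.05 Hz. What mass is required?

ω_n = 2πf_n = 2π × 3.05 = 19.16 rad/s.
m = k/ω_n² = 663/19.16² = 663/367.2 = 1.805 kg.

1.81 kg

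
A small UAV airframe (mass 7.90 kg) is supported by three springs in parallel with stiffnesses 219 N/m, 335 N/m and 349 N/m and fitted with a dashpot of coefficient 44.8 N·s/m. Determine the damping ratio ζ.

0.265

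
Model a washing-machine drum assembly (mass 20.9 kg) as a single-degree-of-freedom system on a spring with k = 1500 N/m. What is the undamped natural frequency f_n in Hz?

ω_n = √(k/m) = √(1500/20.9) = √71.77 = 8.472 rad/s.
f_n = ω_n/(2π) = 8.472/6.283 = 1.348 Hz.

1.35 Hz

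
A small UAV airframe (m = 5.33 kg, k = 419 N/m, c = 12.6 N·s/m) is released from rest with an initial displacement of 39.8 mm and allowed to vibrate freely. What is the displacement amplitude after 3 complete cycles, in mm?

ζ = c/(2√(km)) = 12.6/(2√(419 × 5.33)) = 12.6/94.51 = 0.1333.
Logarithmic decrement δ = 2πζ/√(1 − ζ²) = 2π × 0.1333/√(1 − 0.0178) = 0.8452.
After n cycles, x_n/x₀ = e^(−nδ), so x_3 = 39.8 × e^(−3 × 0.8452) = 39.8 × 0.07922 = 3.153 mm.

3.15 mm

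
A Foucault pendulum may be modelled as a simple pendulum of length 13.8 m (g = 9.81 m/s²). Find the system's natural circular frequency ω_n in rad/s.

0.843 rad/s

For a simple pendulum ω_n = √(g/L) = √(9.81/13.8) = √0.7109 = 0.8431 rad/s.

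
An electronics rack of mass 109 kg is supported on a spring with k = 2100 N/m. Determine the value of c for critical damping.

957 N·s/m

c_c = 2√(k·m) = 2√(2100 × 109) = 2 × 478.4 = 956.9 N·s/m.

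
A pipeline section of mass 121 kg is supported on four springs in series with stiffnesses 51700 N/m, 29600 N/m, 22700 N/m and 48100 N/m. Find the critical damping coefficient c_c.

2030 N·s/m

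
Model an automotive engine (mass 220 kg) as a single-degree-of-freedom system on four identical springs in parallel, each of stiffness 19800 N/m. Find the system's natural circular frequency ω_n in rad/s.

19.0 rad/s

Parallel springs add: k_eq = 4 × 19800 = 79200 N/m.
ω_n = √(k_eq/m) = √(79200/220) = √360.0 = 18.97 rad/s.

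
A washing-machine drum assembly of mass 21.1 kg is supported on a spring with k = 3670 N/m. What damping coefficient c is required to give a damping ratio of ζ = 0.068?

c_c = 2√(k·m) = 2√(3670 × 21.1) = 556.6 N·s/m.
c = ζ·c_c = 0.068 × 556.6 = 37.85 N·s/m.

37.8 N·s/m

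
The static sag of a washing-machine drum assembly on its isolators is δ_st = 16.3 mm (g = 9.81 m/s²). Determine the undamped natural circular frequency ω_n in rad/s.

24.5 rad/s

ω_n = √(g/δ_st) = √(9.81/0.0163) = √601.8 = 24.53 rad/s.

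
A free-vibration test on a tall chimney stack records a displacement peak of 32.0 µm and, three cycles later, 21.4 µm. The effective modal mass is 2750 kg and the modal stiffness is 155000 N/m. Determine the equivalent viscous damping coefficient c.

Logarithmic decrement δ = (1/n)·ln(x₀/x_n) = (1/3)·ln(32.0/21.4) = (1/3)·ln(1.495) = 0.1341.
ζ = δ/√(4π² + δ²) = 0.1341/√(39.48 + 0.0180) = 0.1341/6.285 = 0.02134.
c = ζ · 2√(km) = 0.02134 × 2√(155000 × 2750) = 0.02134 × 41290 = 881.2 N·s/m.

881 N·s/m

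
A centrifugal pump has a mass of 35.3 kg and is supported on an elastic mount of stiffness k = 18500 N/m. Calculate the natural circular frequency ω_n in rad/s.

22.9 rad/s

ω_n = √(k/m) = √(18500/35.3) = √524.1 = 22.89 rad/s.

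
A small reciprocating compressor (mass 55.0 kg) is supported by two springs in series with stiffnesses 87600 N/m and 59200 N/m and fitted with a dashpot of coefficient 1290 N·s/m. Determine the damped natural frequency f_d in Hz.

Series springs: 1/k_eq = 1/87600 + 1/59200 = 2.831×10^-5, so k_eq = 35330 N/m.
ω_n = √(k_eq/m) = √(35330/55.0) = 25.34 rad/s.
Critical damping c_c = 2√(k_eq·m) = 2√(35330 × 55.0) = 2788 N·s/m, so ζ = c/c_c = 1290/2788 = 0.4627.
ω_d = ω_n√(1 − ζ²) = 25.34 × √(1 − 0.214) = 22.47 rad/s.
f_d = ω_d/(2π) = 3.576 Hz.

3.58 Hz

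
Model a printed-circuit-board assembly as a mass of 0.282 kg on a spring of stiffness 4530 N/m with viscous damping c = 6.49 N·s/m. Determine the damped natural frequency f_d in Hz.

20.1 Hz

ω_n = √(k/m) = √(4530/0.282) = 126.7 rad/s.
Critical damping c_c = 2√(k·m) = 2√(4530 × 0.282) = 71.48 N·s/m, so ζ = c/c_c = 6.49/71.48 = 0.09079.
ω_d = ω_n√(1 − ζ²) = 126.7 × √(1 − 0.00824) = 126.2 rad/s.
f_d = ω_d/(2π) = 20.09 Hz.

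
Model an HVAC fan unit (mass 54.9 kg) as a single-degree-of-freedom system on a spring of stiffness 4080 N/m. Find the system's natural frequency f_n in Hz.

1.37 Hz

ω_n = √(k/m) = √(4080/54.9) = √74.32 = 8.621 rad/s.
f_n = ω_n/(2π) = 8.621/6.283 = 1.372 Hz.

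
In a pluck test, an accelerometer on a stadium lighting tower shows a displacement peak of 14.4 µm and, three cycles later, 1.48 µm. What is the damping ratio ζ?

Logarithmic decrement δ = (1/n)·ln(x₀/x_n) = (1/3)·ln(14.4/1.48) = (1/3)·ln(9.730) = 0.7584.
ζ = δ/√(4π² + δ²) = 0.7584/√(39.48 + 0.575) = 0.7584/6.329 = 0.1198.

0.120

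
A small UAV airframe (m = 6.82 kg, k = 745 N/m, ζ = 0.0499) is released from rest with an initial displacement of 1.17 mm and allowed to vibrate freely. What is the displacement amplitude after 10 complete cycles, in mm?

0.0507 mm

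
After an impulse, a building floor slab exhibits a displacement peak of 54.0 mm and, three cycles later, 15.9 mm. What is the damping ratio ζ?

0.0647

Logarithmic decrement δ = (1/n)·ln(x₀/x_n) = (1/3)·ln(54.0/15.9) = (1/3)·ln(3.396) = 0.4076.
ζ = δ/√(4π² + δ²) = 0.4076/√(39.48 + 0.166) = 0.4076/6.296 = 0.06473.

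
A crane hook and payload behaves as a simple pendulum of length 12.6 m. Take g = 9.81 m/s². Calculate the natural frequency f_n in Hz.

0.140 Hz

For a simple pendulum ω_n = √(g/L) = √(9.81/12.6) = √0.7786 = 0.8824 rad/s.
f_n = ω_n/(2π) = 0.8824/6.283 = 0.1404 Hz.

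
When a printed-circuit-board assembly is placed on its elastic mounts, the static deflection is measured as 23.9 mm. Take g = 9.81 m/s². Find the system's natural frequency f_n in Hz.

ω_n = √(g/δ_st) = √(9.81/0.0239) = √410.5 = 20.26 rad/s.
f_n = ω_n/(2π) = 20.26/6.283 = 3.224 Hz.

3.22 Hz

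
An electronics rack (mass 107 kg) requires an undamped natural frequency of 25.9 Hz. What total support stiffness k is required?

ω_n = 2πf_n = 2π × 25.9 = 162.7 rad/s.
k = m·ω_n² = 107 × 162.7² = 107 × 26480 = 2834000 N/m.

2830000 N/m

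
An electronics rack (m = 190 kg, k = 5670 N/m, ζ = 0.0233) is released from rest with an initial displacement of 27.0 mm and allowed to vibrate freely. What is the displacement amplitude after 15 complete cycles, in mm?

3.00 mm

Logarithmic decrement δ = 2πζ/√(1 − ζ²) = 2π × 0.02330/√(1 − 0.000543) = 0.1464.
After n cycles, x_n/x₀ = e^(−nδ), so x_15 = 27.0 × e^(−15 × 0.1464) = 27.0 × 0.1112 = 3.002 mm.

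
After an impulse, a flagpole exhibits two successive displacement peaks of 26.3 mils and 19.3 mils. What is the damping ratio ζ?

Logarithmic decrement δ = (1/n)·ln(x₀/x_n) = (1/1)·ln(26.3/19.3) = (1/1)·ln(1.363) = 0.3095.
ζ = δ/√(4π² + δ²) = 0.3095/√(39.48 + 0.0958) = 0.3095/6.291 = 0.04919.

0.0492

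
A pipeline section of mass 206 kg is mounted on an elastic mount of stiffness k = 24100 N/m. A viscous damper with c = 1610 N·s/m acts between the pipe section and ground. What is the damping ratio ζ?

0.361

ω_n = √(k/m) = √(24100/206) = 10.82 rad/s.
Critical damping c_c = 2√(k·m) = 2√(24100 × 206) = 4456 N·s/m, so ζ = c/c_c = 1610/4456 = 0.3613.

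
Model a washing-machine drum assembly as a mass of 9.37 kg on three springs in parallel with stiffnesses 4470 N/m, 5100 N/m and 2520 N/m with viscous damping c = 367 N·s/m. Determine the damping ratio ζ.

0.545

Parallel springs add: k_eq = 4470 + 5100 + 2520 = 12090 N/m.
ω_n = √(k_eq/m) = √(12090/9.37) = 35.92 rad/s.
Critical damping c_c = 2√(k_eq·m) = 2√(12090 × 9.37) = 673.2 N·s/m, so ζ = c/c_c = 367/673.2 = 0.5452.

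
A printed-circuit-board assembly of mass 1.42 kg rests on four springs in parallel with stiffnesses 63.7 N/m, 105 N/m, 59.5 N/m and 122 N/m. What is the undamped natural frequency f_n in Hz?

Parallel springs add: k_eq = 63.7 + 105 + 59.5 + 122 = 350.2 N/m.
ω_n = √(k_eq/m) = √(350.2/1.42) = √246.6 = 15.70 rad/s.
f_n = ω_n/(2π) = 15.70/6.283 = 2.499 Hz.

2.50 Hz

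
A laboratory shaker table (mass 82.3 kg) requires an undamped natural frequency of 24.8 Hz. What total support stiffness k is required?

2000000 N/m

ω_n = 2πf_n = 2π × 24.8 = 155.8 rad/s.
k = m·ω_n² = 82.3 × 155.8² = 82.3 × 24280 = 1998000 N/m.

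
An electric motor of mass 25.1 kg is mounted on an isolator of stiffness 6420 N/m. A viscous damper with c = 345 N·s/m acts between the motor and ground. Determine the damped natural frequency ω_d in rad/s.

ω_n = √(k/m) = √(6420/25.1) = 15.99 rad/s.
Critical damping c_c = 2√(k·m) = 2√(6420 × 25.1) = 802.8 N·s/m, so ζ = c/c_c = 345/802.8 = 0.4297.
ω_d = ω_n√(1 − ζ²) = 15.99 × √(1 − 0.185) = 14.44 rad/s.

14.4 rad/s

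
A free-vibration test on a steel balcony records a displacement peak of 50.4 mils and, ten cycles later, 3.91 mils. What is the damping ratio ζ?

Logarithmic decrement δ = (1/n)·ln(x₀/x_n) = (1/10)·ln(50.4/3.91) = (1/10)·ln(12.89) = 0.2556.
ζ = δ/√(4π² + δ²) = 0.2556/√(39.48 + 0.0654) = 0.2556/6.288 = 0.04065.

0.0407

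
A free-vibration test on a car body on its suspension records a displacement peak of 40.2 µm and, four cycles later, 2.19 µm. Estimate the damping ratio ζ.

0.115

Logarithmic decrement δ = (1/n)·ln(x₀/x_n) = (1/4)·ln(40.2/2.19) = (1/4)·ln(18.36) = 0.7275.
ζ = δ/√(4π² + δ²) = 0.7275/√(39.48 + 0.529) = 0.7275/6.325 = 0.1150.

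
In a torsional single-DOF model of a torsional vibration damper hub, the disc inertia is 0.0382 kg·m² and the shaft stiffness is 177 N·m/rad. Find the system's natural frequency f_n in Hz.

ω_n = √(k_t/J) = √(177/0.0382) = √4634 = 68.07 rad/s.
f_n = ω_n/(2π) = 68.07/6.283 = 10.83 Hz.

10.8 Hz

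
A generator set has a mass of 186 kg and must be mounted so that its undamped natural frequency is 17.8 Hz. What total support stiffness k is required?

ω_n = 2πf_n = 2π × 17.8 = 111.8 rad/s.
k = m·ω_n² = 186 × 111.8² = 186 × 12510 = 2327000 N/m.

2330000 N/m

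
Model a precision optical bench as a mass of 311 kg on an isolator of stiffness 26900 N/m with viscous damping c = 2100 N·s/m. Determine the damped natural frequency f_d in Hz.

ω_n = √(k/m) = √(26900/311) = 9.300 rad/s.
Critical damping c_c = 2√(k·m) = 2√(26900 × 311) = 5785 N·s/m, so ζ = c/c_c = 2100/5785 = 0.3630.
ω_d = ω_n√(1 − ζ²) = 9.300 × √(1 − 0.132) = 8.666 rad/s.
f_d = ω_d/(2π) = 1.379 Hz.

1.38 Hz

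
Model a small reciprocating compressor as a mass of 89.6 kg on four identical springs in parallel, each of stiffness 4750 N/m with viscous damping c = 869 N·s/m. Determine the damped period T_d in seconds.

Parallel springs add: k_eq = 4 × 4750 = 19000 N/m.
ω_n = √(k_eq/m) = √(19000/89.6) = 14.56 rad/s.
Critical damping c_c = 2√(k_eq·m) = 2√(19000 × 89.6) = 2610 N·s/m, so ζ = c/c_c = 869/2610 = 0.3330.
ω_d = ω_n√(1 − ζ²) = 14.56 × √(1 − 0.111) = 13.73 rad/s.
T_d = 2π/ω_d = 0.4576 s.

0.458 s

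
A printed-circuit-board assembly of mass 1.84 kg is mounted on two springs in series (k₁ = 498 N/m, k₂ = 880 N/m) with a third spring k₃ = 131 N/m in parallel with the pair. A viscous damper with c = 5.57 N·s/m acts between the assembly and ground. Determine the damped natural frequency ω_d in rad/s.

Series pair: k_s = k₁k₂/(k₁+k₂) = (498)(880)/(498 + 880) = 318.0 N/m. In parallel with k₃: k_eq = 318.0 + 131 = 449.0 N/m.
ω_n = √(k_eq/m) = √(449.0/1.84) = 15.62 rad/s.
Critical damping c_c = 2√(k_eq·m) = 2√(449.0 × 1.84) = 57.49 N·s/m, so ζ = c/c_c = 5.57/57.49 = 0.09689.
ω_d = ω_n√(1 − ζ²) = 15.62 × √(1 − 0.00939) = 15.55 rad/s.

15.5 rad/s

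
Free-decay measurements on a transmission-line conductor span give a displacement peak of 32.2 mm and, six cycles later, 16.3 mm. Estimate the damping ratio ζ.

0.0181

Logarithmic decrement δ = (1/n)·ln(x₀/x_n) = (1/6)·ln(32.2/16.3) = (1/6)·ln(1.975) = 0.1135.
ζ = δ/√(4π² + δ²) = 0.1135/√(39.48 + 0.0129) = 0.1135/6.284 = 0.01806.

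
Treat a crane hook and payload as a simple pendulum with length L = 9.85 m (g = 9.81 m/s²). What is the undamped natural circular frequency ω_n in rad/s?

For a simple pendulum ω_n = √(g/L) = √(9.81/9.85) = √0.9959 = 0.9980 rad/s.

0.998 rad/s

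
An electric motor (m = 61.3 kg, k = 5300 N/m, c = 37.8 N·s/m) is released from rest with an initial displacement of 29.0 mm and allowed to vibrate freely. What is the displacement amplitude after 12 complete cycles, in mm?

2.38 mm

ζ = c/(2√(km)) = 37.8/(2√(5300 × 61.3)) = 37.8/1140 = 0.03316.
Logarithmic decrement δ = 2πζ/√(1 − ζ²) = 2π × 0.03316/√(1 − 0.00110) = 0.2085.
After n cycles, x_n/x₀ = e^(−nδ), so x_12 = 29.0 × e^(−12 × 0.2085) = 29.0 × 0.08197 = 2.377 mm.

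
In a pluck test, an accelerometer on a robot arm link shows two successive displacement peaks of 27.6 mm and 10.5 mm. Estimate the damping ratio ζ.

0.152

Logarithmic decrement δ = (1/n)·ln(x₀/x_n) = (1/1)·ln(27.6/10.5) = (1/1)·ln(2.629) = 0.9664.
ζ = δ/√(4π² + δ²) = 0.9664/√(39.48 + 0.934) = 0.9664/6.357 = 0.1520.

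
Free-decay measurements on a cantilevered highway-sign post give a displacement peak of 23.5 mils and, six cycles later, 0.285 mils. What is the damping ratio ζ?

0.116

Logarithmic decrement δ = (1/n)·ln(x₀/x_n) = (1/6)·ln(23.5/0.285) = (1/6)·ln(82.46) = 0.7354.
ζ = δ/√(4π² + δ²) = 0.7354/√(39.48 + 0.541) = 0.7354/6.326 = 0.1162.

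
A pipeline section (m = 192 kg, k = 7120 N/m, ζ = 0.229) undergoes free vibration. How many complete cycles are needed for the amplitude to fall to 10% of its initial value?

2 cycles

Logarithmic decrement δ = 2πζ/√(1 − ζ²) = 2π × 0.2290/√(1 − 0.0524) = 1.478.
x_n/x₀ = e^(−nδ) ≤ 0.1; take ln: n ≥ ln(1/0.1)/δ = 2.303/1.478 = 1.558.
So 2 complete cycles are required.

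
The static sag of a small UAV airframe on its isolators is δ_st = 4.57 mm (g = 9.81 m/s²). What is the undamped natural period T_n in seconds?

0.136 s

ω_n = √(g/δ_st) = √(9.81/0.00457) = √2147 = 46.33 rad/s.
T_n = 2π/ω_n = 6.283/46.33 = 0.1356 s.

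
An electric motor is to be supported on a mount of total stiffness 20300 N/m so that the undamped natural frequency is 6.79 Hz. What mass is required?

11.2 kg

ω_n = 2πf_n = 2π × 6.79 = 42.66 rad/s.
m = k/ω_n² = 20300/42.66² = 20300/1820 = 11.15 kg.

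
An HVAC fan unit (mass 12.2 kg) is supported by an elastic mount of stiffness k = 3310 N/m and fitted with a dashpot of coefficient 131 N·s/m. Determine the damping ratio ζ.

ω_n = √(k/m) = √(3310/12.2) = 16.47 rad/s.
Critical damping c_c = 2√(k·m) = 2√(3310 × 12.2) = 401.9 N·s/m, so ζ = c/c_c = 131/401.9 = 0.3259.

0.326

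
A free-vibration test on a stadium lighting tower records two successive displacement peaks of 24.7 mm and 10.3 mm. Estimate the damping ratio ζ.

0.138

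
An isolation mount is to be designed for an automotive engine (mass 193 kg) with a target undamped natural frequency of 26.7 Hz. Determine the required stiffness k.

5430000 N/m

ω_n = 2πf_n = 2π × 26.7 = 167.8 rad/s.
k = m·ω_n² = 193 × 167.8² = 193 × 28140 = 5432000 N/m.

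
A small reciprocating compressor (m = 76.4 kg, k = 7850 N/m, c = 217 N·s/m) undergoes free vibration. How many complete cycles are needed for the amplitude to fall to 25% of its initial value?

ζ = c/(2√(km)) = 217/(2√(7850 × 76.4)) = 217/1549 = 0.1401.
Logarithmic decrement δ = 2πζ/√(1 − ζ²) = 2π × 0.1401/√(1 − 0.0196) = 0.8891.
x_n/x₀ = e^(−nδ) ≤ 0.25; take ln: n ≥ ln(1/0.25)/δ = 1.386/0.8891 = 1.559.
So 2 complete cycles are required.

2 cycles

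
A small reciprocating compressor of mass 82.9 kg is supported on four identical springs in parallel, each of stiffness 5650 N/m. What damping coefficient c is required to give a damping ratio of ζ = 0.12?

329 N·s/m

Parallel springs add: k_eq = 4 × 5650 = 22600 N/m.
c_c = 2√(k_eq·m) = 2√(22600 × 82.9) = 2738 N·s/m.
c = ζ·c_c = 0.12 × 2738 = 328.5 N·s/m.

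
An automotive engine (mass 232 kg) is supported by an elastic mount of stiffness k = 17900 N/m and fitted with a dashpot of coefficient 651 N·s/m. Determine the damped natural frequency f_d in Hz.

ω_n = √(k/m) = √(17900/232) = 8.784 rad/s.
Critical damping c_c = 2√(k·m) = 2√(17900 × 232) = 4076 N·s/m, so ζ = c/c_c = 651/4076 = 0.1597.
ω_d = ω_n√(1 − ζ²) = 8.784 × √(1 − 0.0255) = 8.671 rad/s.
f_d = ω_d/(2π) = 1.380 Hz.

1.38 Hz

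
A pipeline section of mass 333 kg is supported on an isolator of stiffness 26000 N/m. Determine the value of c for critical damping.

5880 N·s/m

c_c = 2√(k·m) = 2√(26000 × 333) = 2 × 2942 = 5885 N·s/m.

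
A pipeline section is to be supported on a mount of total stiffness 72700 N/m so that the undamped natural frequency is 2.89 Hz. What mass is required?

ω_n = 2πf_n = 2π × 2.89 = 18.16 rad/s.
m = k/ω_n² = 72700/18.16² = 72700/329.7 = 220.5 kg.

220 kg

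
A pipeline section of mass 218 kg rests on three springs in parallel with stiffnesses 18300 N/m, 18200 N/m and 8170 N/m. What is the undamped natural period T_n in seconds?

Parallel springs add: k_eq = 18300 + 18200 + 8170 = 44670 N/m.
ω_n = √(k_eq/m) = √(44670/218) = √204.9 = 14.31 rad/s.
T_n = 2π/ω_n = 6.283/14.31 = 0.4389 s.

0.439 s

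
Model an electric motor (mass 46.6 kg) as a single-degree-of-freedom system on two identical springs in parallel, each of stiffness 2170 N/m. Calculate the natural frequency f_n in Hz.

1.54 Hz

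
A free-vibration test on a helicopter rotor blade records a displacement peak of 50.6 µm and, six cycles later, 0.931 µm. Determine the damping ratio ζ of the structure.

0.105

Logarithmic decrement δ = (1/n)·ln(x₀/x_n) = (1/6)·ln(50.6/0.931) = (1/6)·ln(54.35) = 0.6659.
ζ = δ/√(4π² + δ²) = 0.6659/√(39.48 + 0.443) = 0.6659/6.318 = 0.1054.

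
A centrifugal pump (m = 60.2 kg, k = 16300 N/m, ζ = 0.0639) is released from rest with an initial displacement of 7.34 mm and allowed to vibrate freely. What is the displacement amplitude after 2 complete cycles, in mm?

Logarithmic decrement δ = 2πζ/√(1 − ζ²) = 2π × 0.06390/√(1 − 0.00408) = 0.4023.
After n cycles, x_n/x₀ = e^(−nδ), so x_2 = 7.34 × e^(−2 × 0.4023) = 7.34 × 0.4473 = 3.283 mm.

3.28 mm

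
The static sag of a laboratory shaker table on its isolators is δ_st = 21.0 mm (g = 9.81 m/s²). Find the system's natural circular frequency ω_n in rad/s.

21.6 rad/s

ω_n = √(g/δ_st) = √(9.81/0.0210) = √467.1 = 21.61 rad/s.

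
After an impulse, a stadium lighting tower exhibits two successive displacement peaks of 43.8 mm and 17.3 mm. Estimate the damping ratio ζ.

0.146

Logarithmic decrement δ = (1/n)·ln(x₀/x_n) = (1/1)·ln(43.8/17.3) = (1/1)·ln(2.532) = 0.9289.
ζ = δ/√(4π² + δ²) = 0.9289/√(39.48 + 0.863) = 0.9289/6.351 = 0.1463.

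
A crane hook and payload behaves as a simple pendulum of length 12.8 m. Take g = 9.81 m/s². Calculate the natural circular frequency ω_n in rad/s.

For a simple pendulum ω_n = √(g/L) = √(9.81/12.8) = √0.7664 = 0.8754 rad/s.

0.875 rad/s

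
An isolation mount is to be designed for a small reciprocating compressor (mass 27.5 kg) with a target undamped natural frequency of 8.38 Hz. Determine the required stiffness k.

76200 N/m

ω_n = 2πf_n = 2π × 8.38 = 52.65 rad/s.
k = m·ω_n² = 27.5 × 52.65² = 27.5 × 2772 = 76240 N/m.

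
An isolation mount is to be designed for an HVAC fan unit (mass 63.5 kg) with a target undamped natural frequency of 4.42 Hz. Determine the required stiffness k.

49000 N/m

ω_n = 2πf_n = 2π × 4.42 = 27.77 rad/s.
k = m·ω_n² = 63.5 × 27.77² = 63.5 × 771.3 = 48980 N/m.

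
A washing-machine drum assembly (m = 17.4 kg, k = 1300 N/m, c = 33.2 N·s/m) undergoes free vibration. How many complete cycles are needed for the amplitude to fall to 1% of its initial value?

ζ = c/(2√(km)) = 33.2/(2√(1300 × 17.4)) = 33.2/300.8 = 0.1104.
Logarithmic decrement δ = 2πζ/√(1 − ζ²) = 2π × 0.1104/√(1 − 0.0122) = 0.6978.
x_n/x₀ = e^(−nδ) ≤ 0.01; take ln: n ≥ ln(1/0.01)/δ = 4.605/0.6978 = 6.600.
So 7 complete cycles are required.

7 cycles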